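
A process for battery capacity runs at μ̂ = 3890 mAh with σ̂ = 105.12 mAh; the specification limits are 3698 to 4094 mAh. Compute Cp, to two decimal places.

0.63

Cp = (USL − LSL) / (6σ̂) = (4094 − 3698) / (6 × 105.12) = 396.0000 / 630.7200 = 0.6279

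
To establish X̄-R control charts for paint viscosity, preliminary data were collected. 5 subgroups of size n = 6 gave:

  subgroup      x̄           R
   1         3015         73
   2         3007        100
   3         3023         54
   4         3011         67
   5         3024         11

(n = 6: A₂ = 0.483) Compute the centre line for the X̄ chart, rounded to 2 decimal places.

X̄̄ = (3015 + 3007 + 3023 + 3011 + 3024) / 5 = 15080.0000 / 5 = 3016.0000
CL = X̄̄ = 3016.0000

3016.00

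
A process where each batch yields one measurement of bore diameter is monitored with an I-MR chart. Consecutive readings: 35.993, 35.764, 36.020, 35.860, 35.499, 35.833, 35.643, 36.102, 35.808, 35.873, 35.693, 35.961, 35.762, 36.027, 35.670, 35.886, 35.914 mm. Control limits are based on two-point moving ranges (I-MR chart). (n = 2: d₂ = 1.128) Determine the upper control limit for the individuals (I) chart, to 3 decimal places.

36.483

X̄ = (35.993 + 35.764 + 36.020 + 35.860 + 35.499 + 35.833 + 35.643 + 36.102 + 35.808 + 35.873 + 35.693 + 35.961 + 35.762 + 36.027 + 35.670 + 35.886 + 35.914) / 17 = 35.8416
Moving ranges: 0.229, 0.256, 0.160, 0.361, 0.334, 0.190, 0.459, 0.294, 0.065, 0.180, 0.268, 0.199, 0.265, 0.357, 0.216, 0.028; M̄R̄ = 3.8610 / 16 = 0.2413
UCL = X̄ + 3·M̄R̄/d₂ = 35.8416 + 3 × 0.2413 / 1.128 = 36.4834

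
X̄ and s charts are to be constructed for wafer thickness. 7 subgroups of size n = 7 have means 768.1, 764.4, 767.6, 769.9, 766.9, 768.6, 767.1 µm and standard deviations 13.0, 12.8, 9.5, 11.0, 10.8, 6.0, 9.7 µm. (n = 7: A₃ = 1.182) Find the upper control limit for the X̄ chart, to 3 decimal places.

X̄̄ = (768.1 + 764.4 + 767.6 + 769.9 + 766.9 + 768.6 + 767.1) / 7 = 767.5143
s̄ = (13.0 + 12.8 + 9.5 + 11.0 + 10.8 + 6.0 + 9.7) / 7 = 10.4000
UCL = X̄̄ + A₃·s̄ = 767.5143 + 1.182 × 10.4000 = 779.8071

779.807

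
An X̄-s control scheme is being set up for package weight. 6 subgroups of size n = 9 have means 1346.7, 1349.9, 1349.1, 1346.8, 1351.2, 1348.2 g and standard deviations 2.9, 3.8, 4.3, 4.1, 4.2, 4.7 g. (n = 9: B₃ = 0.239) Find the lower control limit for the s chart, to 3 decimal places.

s̄ = (2.9 + 3.8 + 4.3 + 4.1 + 4.2 + 4.7) / 6 = 4.0000
LCL_s = B₃·s̄ = 0.239 × 4.0000 = 0.9560

0.956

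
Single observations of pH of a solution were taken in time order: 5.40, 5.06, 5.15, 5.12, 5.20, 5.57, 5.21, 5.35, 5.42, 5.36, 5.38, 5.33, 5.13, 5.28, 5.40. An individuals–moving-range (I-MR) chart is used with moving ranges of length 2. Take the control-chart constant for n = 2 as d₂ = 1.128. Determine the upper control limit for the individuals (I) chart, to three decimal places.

5.686

X̄ = (5.40 + 5.06 + 5.15 + 5.12 + 5.20 + 5.57 + 5.21 + 5.35 + 5.42 + 5.36 + 5.38 + 5.33 + 5.13 + 5.28 + 5.40) / 15 = 5.2907
Moving ranges: 0.34, 0.09, 0.03, 0.08, 0.37, 0.36, 0.14, 0.07, 0.06, 0.02, 0.05, 0.20, 0.15, 0.12; M̄R̄ = 2.0800 / 14 = 0.1486
UCL = X̄ + 3·M̄R̄/d₂ = 5.2907 + 3 × 0.1486 / 1.128 = 5.6858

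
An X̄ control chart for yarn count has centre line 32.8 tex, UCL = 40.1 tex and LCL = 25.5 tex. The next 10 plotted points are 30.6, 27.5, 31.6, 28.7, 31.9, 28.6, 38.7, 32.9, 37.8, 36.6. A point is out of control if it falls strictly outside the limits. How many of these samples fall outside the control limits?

All 10 points lie within [25.5, 40.1].

0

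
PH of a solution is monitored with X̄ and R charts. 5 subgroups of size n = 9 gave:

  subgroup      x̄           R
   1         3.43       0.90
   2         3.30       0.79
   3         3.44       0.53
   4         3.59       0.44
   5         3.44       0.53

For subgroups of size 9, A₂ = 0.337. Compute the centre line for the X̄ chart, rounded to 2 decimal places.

3.44

X̄̄ = (3.43 + 3.30 + 3.44 + 3.59 + 3.44) / 5 = 17.2000 / 5 = 3.4400
CL = X̄̄ = 3.4400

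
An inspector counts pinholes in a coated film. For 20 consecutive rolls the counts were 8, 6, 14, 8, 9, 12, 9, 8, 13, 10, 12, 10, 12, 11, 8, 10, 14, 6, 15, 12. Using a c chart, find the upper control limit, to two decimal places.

20.00

c̄ = (8 + 6 + 14 + 8 + 9 + 12 + 9 + 8 + 13 + 10 + 12 + 10 + 12 + 11 + 8 + 10 + 14 + 6 + 15 + 12) / 20 = 207 / 20 = 10.3500
UCL = c̄ + 3√c̄ = 10.3500 + 3 × √10.3500 = 10.3500 + 3 × 3.2171 = 20.0014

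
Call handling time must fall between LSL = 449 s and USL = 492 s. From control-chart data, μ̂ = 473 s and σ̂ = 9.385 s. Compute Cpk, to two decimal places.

Cpu = (USL − μ̂) / (3σ̂) = (492 − 473) / (3 × 9.385) = 0.6748; Cpl = (μ̂ − LSL) / (3σ̂) = (473 − 449) / (3 × 9.385) = 0.8524; Cpk = min(Cpu, Cpl) = 0.6748

0.67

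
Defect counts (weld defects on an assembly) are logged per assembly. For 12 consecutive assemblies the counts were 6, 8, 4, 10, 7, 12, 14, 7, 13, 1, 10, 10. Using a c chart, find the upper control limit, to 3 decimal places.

17.246

c̄ = (6 + 8 + 4 + 10 + 7 + 12 + 14 + 7 + 13 + 1 + 10 + 10) / 12 = 102 / 12 = 8.5000
UCL = c̄ + 3√c̄ = 8.5000 + 3 × √8.5000 = 8.5000 + 3 × 2.9155 = 17.2464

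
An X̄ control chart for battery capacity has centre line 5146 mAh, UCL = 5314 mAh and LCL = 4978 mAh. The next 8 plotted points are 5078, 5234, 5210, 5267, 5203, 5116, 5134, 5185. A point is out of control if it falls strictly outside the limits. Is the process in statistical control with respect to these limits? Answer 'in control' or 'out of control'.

All 8 points lie within [4978, 5314].

in control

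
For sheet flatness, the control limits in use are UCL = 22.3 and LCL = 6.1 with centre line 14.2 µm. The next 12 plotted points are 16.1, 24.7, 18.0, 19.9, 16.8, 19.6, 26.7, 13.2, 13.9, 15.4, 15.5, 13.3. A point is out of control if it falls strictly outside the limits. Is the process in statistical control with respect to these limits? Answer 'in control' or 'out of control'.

Compare each point to [6.1, 22.3]: sample 2 = 24.7 > UCL; sample 7 = 26.7 > UCL.

out of control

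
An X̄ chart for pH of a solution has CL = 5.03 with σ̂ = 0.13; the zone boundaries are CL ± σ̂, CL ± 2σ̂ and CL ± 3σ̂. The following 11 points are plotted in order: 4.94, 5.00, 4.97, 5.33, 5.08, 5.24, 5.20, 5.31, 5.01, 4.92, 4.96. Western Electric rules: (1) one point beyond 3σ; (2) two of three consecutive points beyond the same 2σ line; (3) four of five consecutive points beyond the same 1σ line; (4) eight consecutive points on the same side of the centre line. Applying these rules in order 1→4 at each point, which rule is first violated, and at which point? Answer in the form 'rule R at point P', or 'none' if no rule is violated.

rule 3 at point 8

Zone of each point (C = within 1σ̂, B = 1σ̂–2σ̂, A = 2σ̂–3σ̂, * = beyond 3σ̂; sign = side of CL): 1:-C, 2:-C, 3:-C, 4:+A, 5:+C, 6:+B, 7:+B, 8:+A, 9:-C, 10:-C, 11:-C
Rule 3 (four of five consecutive points beyond the same 1σ limit) is satisfied at point 8.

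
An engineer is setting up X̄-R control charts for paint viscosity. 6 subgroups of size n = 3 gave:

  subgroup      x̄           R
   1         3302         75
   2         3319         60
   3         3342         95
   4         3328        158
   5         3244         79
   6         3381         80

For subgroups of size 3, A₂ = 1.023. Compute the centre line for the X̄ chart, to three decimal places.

3319.333

X̄̄ = (3302 + 3319 + 3342 + 3328 + 3244 + 3381) / 6 = 19916.0000 / 6 = 3319.3333
CL = X̄̄ = 3319.3333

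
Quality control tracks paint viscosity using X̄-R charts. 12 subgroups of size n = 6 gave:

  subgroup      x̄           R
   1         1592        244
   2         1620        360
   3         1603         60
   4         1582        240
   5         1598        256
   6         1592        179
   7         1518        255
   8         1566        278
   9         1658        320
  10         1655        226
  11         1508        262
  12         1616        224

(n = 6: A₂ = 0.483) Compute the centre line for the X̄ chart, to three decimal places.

X̄̄ = (1592 + 1620 + 1603 + 1582 + 1598 + 1592 + 1518 + 1566 + 1658 + 1655 + 1508 + 1616) / 12 = 19108.0000 / 12 = 1592.3333
CL = X̄̄ = 1592.3333

1592.333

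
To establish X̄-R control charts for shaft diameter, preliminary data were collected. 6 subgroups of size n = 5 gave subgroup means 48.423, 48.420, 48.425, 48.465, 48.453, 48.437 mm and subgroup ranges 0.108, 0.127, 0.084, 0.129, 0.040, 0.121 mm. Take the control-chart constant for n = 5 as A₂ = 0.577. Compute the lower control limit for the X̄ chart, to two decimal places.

X̄̄ = (48.423 + 48.420 + 48.425 + 48.465 + 48.453 + 48.437) / 6 = 290.6230 / 6 = 48.4372
R̄ = (0.108 + 0.127 + 0.084 + 0.129 + 0.040 + 0.121) / 6 = 0.6090 / 6 = 0.1015
LCL = X̄̄ − A₂·R̄ = 48.4372 − 0.577 × 0.1015 = 48.3786

48.38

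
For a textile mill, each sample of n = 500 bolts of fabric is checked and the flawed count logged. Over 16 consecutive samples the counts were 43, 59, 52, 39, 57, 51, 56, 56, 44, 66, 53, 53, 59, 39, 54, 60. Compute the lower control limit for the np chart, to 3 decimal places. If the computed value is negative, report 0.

p̄ = Σdᵢ / (k·n) = 841 / (16 × 500) = 0.10512
LCL = np̄ − 3·√(np̄(1−p̄)) = 52.5625 − 3 × 6.8583 = 31.9875

31.987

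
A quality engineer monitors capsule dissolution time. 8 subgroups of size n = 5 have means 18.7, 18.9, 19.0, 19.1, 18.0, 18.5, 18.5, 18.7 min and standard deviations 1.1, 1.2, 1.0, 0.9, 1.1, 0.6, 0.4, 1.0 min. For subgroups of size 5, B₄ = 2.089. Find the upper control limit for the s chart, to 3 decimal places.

s̄ = (1.1 + 1.2 + 1.0 + 0.9 + 1.1 + 0.6 + 0.4 + 1.0) / 8 = 0.9125
UCL_s = B₄·s̄ = 2.089 × 0.9125 = 1.9062

1.906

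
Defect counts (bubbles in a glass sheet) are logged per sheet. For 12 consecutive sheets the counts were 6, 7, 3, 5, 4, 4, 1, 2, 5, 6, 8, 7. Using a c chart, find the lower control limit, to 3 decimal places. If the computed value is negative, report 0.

c̄ = (6 + 7 + 3 + 5 + 4 + 4 + 1 + 2 + 5 + 6 + 8 + 7) / 12 = 58 / 12 = 4.8333
LCL = c̄ − 3√c̄ = 4.8333 − 3 × 2.1985 = -1.7621 → 0 (cannot be negative)

0.000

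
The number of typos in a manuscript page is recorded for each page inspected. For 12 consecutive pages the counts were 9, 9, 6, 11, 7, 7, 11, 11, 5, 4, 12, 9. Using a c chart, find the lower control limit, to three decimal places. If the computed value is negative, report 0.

c̄ = (9 + 9 + 6 + 11 + 7 + 7 + 11 + 11 + 5 + 4 + 12 + 9) / 12 = 101 / 12 = 8.4167
LCL = c̄ − 3√c̄ = 8.4167 − 3 × 2.9011 = -0.2868 → 0 (cannot be negative)

0.000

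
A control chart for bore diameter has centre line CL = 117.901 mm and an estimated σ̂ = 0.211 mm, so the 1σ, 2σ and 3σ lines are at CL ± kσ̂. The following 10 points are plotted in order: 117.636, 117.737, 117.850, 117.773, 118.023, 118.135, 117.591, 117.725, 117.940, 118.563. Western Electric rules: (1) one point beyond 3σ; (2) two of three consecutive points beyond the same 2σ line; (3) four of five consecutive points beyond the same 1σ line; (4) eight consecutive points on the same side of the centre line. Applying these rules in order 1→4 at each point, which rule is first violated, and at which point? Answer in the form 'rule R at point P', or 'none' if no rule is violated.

Zone of each point (C = within 1σ̂, B = 1σ̂–2σ̂, A = 2σ̂–3σ̂, * = beyond 3σ̂; sign = side of CL): 1:-B, 2:-C, 3:-C, 4:-C, 5:+C, 6:+B, 7:-B, 8:-C, 9:+C, 10:+*
Rule 1 (one point beyond the 3σ limits) is satisfied at point 10.

rule 1 at point 10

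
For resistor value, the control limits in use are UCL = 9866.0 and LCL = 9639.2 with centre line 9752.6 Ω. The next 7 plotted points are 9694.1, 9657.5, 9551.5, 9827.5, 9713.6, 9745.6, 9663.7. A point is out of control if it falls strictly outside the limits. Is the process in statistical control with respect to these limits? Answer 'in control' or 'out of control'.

Compare each point to [9639.2, 9866.0]: sample 3 = 9551.5 < LCL.

out of control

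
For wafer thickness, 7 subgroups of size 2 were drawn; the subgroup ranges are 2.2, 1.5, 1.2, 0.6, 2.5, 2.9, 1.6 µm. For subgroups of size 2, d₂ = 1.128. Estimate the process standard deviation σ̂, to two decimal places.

1.58

R̄ = (2.2 + 1.5 + 1.2 + 0.6 + 2.5 + 2.9 + 1.6) / 7 = 1.7857
σ̂ = R̄ / d₂ = 1.7857 / 1.128 = 1.5831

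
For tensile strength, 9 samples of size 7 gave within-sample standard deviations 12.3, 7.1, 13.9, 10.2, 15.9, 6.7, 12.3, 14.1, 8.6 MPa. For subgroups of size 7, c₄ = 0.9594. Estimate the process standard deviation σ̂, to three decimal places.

11.709

s̄ = (12.3 + 7.1 + 13.9 + 10.2 + 15.9 + 6.7 + 12.3 + 14.1 + 8.6) / 9 = 11.2333
σ̂ = s̄ / c₄ = 11.2333 / 0.9594 = 11.7087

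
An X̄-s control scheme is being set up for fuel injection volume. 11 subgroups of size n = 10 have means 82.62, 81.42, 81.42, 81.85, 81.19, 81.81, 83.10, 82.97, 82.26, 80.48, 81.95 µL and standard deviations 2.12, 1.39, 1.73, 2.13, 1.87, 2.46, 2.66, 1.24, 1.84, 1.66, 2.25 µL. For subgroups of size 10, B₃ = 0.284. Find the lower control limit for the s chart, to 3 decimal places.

s̄ = (2.12 + 1.39 + 1.73 + 2.13 + 1.87 + 2.46 + 2.66 + 1.24 + 1.84 + 1.66 + 2.25) / 11 = 1.9409
LCL_s = B₃·s̄ = 0.284 × 1.9409 = 0.5512

0.551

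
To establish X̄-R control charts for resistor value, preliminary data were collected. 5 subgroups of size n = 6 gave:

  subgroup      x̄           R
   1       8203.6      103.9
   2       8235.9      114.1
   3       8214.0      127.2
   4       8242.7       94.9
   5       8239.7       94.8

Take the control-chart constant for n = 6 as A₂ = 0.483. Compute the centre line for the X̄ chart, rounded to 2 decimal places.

8227.18

X̄̄ = (8203.6 + 8235.9 + 8214.0 + 8242.7 + 8239.7) / 5 = 41135.9000 / 5 = 8227.1800
CL = X̄̄ = 8227.1800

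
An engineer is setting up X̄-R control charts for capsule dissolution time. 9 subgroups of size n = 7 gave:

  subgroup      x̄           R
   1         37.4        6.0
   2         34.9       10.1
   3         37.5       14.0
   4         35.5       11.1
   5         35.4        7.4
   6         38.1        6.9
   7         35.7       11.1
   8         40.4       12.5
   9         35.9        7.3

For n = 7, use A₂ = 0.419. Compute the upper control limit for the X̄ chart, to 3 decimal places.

40.778

X̄̄ = (37.4 + 34.9 + 37.5 + 35.5 + 35.4 + 38.1 + 35.7 + 40.4 + 35.9) / 9 = 330.8000 / 9 = 36.7556
R̄ = (6.0 + 10.1 + 14.0 + 11.1 + 7.4 + 6.9 + 11.1 + 12.5 + 7.3) / 9 = 86.4000 / 9 = 9.6000
UCL = X̄̄ + A₂·R̄ = 36.7556 + 0.419 × 9.6000 = 40.7780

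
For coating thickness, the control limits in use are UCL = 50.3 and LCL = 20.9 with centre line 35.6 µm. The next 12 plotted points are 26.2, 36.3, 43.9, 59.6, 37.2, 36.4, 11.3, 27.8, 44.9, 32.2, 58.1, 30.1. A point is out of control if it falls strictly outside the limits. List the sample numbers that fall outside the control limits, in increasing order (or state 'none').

Compare each point to [20.9, 50.3]: sample 4 = 59.6 > UCL; sample 7 = 11.3 < LCL; sample 11 = 58.1 > UCL.

4, 7, 11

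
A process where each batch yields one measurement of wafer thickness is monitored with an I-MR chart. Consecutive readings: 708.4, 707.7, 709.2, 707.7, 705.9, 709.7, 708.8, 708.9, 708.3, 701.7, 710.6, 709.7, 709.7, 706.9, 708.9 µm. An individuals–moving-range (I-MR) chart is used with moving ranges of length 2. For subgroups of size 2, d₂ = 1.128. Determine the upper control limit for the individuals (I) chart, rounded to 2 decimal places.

714.24

X̄ = (708.4 + 707.7 + 709.2 + 707.7 + 705.9 + 709.7 + 708.8 + 708.9 + 708.3 + 701.7 + 710.6 + 709.7 + 709.7 + 706.9 + 708.9) / 15 = 708.1400
Moving ranges: 0.7, 1.5, 1.5, 1.8, 3.8, 0.9, 0.1, 0.6, 6.6, 8.9, 0.9, 0.0, 2.8, 2.0; M̄R̄ = 32.1000 / 14 = 2.2929
UCL = X̄ + 3·M̄R̄/d₂ = 708.1400 + 3 × 2.2929 / 1.128 = 714.2380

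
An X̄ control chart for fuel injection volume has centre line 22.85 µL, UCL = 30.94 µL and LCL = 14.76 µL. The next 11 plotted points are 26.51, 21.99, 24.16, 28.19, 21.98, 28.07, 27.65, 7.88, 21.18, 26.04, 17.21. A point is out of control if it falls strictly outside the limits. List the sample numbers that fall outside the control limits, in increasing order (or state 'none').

8

Compare each point to [14.76, 30.94]: sample 8 = 7.88 < LCL.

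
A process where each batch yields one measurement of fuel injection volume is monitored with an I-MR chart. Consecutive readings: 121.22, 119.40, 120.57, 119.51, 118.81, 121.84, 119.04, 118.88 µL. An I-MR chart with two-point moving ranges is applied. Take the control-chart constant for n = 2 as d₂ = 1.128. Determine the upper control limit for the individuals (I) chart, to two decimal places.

123.99

X̄ = (121.22 + 119.40 + 120.57 + 119.51 + 118.81 + 121.84 + 119.04 + 118.88) / 8 = 119.9087
Moving ranges: 1.82, 1.17, 1.06, 0.70, 3.03, 2.80, 0.16; M̄R̄ = 10.7400 / 7 = 1.5343
UCL = X̄ + 3·M̄R̄/d₂ = 119.9087 + 3 × 1.5343 / 1.128 = 123.9893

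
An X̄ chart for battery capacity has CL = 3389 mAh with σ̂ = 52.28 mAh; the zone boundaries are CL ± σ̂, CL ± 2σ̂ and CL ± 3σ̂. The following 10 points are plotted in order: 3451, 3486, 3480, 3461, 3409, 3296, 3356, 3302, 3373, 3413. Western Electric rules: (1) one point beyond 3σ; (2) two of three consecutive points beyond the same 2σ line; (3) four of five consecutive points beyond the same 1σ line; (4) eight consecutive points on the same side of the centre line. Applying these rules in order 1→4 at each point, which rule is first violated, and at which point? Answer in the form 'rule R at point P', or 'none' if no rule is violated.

rule 3 at point 4

Zone of each point (C = within 1σ̂, B = 1σ̂–2σ̂, A = 2σ̂–3σ̂, * = beyond 3σ̂; sign = side of CL): 1:+B, 2:+B, 3:+B, 4:+B, 5:+C, 6:-B, 7:-C, 8:-B, 9:-C, 10:+C
Rule 3 (four of five consecutive points beyond the same 1σ limit) is satisfied at point 4.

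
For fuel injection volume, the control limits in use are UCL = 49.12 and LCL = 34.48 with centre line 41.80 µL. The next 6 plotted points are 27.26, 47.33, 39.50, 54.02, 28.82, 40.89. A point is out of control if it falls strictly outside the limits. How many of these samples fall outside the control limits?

3

Compare each point to [34.48, 49.12]: sample 1 = 27.26 < LCL; sample 4 = 54.02 > UCL; sample 5 = 28.82 < LCL.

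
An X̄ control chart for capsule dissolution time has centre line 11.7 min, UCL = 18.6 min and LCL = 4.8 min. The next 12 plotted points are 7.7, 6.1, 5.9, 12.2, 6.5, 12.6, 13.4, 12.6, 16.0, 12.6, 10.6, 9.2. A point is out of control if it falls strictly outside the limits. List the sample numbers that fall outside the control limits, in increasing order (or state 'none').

none

All 12 points lie within [4.8, 18.6].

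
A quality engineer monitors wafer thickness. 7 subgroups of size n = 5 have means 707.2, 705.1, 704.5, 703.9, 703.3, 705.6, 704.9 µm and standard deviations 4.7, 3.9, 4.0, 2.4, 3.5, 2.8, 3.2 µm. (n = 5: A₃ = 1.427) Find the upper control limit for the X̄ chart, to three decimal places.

709.923

X̄̄ = (707.2 + 705.1 + 704.5 + 703.9 + 703.3 + 705.6 + 704.9) / 7 = 704.9286
s̄ = (4.7 + 3.9 + 4.0 + 2.4 + 3.5 + 2.8 + 3.2) / 7 = 3.5000
UCL = X̄̄ + A₃·s̄ = 704.9286 + 1.427 × 3.5000 = 709.9231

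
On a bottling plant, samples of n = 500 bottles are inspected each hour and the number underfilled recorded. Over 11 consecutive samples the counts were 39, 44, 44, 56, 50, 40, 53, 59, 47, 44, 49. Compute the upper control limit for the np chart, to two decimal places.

p̄ = Σdᵢ / (k·n) = 525 / (11 × 500) = 0.09545
UCL = np̄ + 3·√(np̄(1−p̄)) = 47.7273 + 3 × √(47.7273×0.90455) = 47.7273 + 3 × 6.5705 = 67.4388

67.44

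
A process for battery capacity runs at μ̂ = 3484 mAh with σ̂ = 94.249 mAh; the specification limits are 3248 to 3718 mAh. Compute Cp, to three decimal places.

Cp = (USL − LSL) / (6σ̂) = (3718 − 3248) / (6 × 94.249) = 470.0000 / 565.4940 = 0.8311

0.831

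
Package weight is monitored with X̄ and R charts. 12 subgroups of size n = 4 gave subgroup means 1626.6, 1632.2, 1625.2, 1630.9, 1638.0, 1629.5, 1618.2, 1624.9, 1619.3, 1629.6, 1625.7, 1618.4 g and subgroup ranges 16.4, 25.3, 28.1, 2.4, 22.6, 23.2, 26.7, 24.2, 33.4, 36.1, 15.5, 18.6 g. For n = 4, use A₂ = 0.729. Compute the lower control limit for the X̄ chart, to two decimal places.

1609.99

X̄̄ = (1626.6 + 1632.2 + 1625.2 + 1630.9 + 1638.0 + 1629.5 + 1618.2 + 1624.9 + 1619.3 + 1629.6 + 1625.7 + 1618.4) / 12 = 19518.5000 / 12 = 1626.5417
R̄ = (16.4 + 25.3 + 28.1 + 2.4 + 22.6 + 23.2 + 26.7 + 24.2 + 33.4 + 36.1 + 15.5 + 18.6) / 12 = 272.5000 / 12 = 22.7083
LCL = X̄̄ − A₂·R̄ = 1626.5417 − 0.729 × 22.7083 = 1609.9873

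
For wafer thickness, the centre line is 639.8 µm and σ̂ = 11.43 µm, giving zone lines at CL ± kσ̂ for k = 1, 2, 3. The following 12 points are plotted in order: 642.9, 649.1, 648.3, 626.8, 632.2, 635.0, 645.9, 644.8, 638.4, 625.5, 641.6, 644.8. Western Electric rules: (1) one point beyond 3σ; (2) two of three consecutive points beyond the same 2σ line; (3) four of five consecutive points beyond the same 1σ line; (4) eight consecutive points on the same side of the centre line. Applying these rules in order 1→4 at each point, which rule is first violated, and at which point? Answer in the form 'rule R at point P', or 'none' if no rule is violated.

none

Zone of each point (C = within 1σ̂, B = 1σ̂–2σ̂, A = 2σ̂–3σ̂, * = beyond 3σ̂; sign = side of CL): 1:+C, 2:+C, 3:+C, 4:-B, 5:-C, 6:-C, 7:+C, 8:+C, 9:-C, 10:-B, 11:+C, 12:+C
No rule fires across all 12 points.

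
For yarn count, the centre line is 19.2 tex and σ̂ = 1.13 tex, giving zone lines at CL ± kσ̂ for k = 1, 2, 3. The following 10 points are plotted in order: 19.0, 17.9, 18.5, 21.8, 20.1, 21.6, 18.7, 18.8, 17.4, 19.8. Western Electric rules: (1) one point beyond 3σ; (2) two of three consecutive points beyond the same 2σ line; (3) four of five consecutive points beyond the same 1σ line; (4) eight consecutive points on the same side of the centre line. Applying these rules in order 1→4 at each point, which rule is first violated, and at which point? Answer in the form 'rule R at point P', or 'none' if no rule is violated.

Zone of each point (C = within 1σ̂, B = 1σ̂–2σ̂, A = 2σ̂–3σ̂, * = beyond 3σ̂; sign = side of CL): 1:-C, 2:-B, 3:-C, 4:+A, 5:+C, 6:+A, 7:-C, 8:-C, 9:-B, 10:+C
Rule 2 (two of three consecutive points beyond the same 2σ limit) is satisfied at point 6.

rule 2 at point 6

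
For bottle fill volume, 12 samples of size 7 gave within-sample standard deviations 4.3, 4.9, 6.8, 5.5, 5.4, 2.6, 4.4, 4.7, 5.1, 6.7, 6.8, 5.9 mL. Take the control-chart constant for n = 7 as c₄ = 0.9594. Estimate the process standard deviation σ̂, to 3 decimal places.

s̄ = (4.3 + 4.9 + 6.8 + 5.5 + 5.4 + 2.6 + 4.4 + 4.7 + 5.1 + 6.7 + 6.8 + 5.9) / 12 = 5.2583
σ̂ = s̄ / c₄ = 5.2583 / 0.9594 = 5.4809

5.481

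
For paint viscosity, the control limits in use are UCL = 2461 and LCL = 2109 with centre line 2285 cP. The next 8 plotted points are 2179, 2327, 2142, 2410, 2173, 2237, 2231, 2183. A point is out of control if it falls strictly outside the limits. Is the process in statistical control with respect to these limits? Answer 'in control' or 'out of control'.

All 8 points lie within [2109, 2461].

in control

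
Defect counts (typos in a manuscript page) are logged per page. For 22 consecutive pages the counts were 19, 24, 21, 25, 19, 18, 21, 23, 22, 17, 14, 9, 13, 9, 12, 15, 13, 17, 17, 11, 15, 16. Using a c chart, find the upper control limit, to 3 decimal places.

29.121

c̄ = (19 + 24 + 21 + 25 + 19 + 18 + 21 + 23 + 22 + 17 + 14 + 9 + 13 + 9 + 12 + 15 + 13 + 17 + 17 + 11 + 15 + 16) / 22 = 370 / 22 = 16.8182
UCL = c̄ + 3√c̄ = 16.8182 + 3 × √16.8182 = 16.8182 + 3 × 4.1010 = 29.1212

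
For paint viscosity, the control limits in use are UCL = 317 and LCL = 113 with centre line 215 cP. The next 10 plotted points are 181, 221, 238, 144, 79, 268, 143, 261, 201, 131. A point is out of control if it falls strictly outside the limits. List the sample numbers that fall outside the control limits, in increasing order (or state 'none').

Compare each point to [113, 317]: sample 5 = 79 < LCL.

5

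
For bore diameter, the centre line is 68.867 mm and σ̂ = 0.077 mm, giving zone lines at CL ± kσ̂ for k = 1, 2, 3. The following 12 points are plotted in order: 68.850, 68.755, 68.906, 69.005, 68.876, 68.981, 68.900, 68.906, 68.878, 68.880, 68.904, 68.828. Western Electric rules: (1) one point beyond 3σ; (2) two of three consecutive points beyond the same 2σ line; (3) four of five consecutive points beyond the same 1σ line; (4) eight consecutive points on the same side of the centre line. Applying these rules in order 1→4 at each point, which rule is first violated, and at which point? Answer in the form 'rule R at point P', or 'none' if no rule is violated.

Zone of each point (C = within 1σ̂, B = 1σ̂–2σ̂, A = 2σ̂–3σ̂, * = beyond 3σ̂; sign = side of CL): 1:-C, 2:-B, 3:+C, 4:+B, 5:+C, 6:+B, 7:+C, 8:+C, 9:+C, 10:+C, 11:+C, 12:-C
Rule 4 (eight consecutive points on the same side of the centre line) is satisfied at point 10.

rule 4 at point 10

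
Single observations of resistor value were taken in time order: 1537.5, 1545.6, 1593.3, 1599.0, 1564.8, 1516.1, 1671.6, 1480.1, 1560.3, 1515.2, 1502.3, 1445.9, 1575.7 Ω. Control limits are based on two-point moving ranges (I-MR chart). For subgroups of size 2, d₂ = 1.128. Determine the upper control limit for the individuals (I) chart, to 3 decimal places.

X̄ = (1537.5 + 1545.6 + 1593.3 + 1599.0 + 1564.8 + 1516.1 + 1671.6 + 1480.1 + 1560.3 + 1515.2 + 1502.3 + 1445.9 + 1575.7) / 13 = 1546.7231
Moving ranges: 8.1, 47.7, 5.7, 34.2, 48.7, 155.5, 191.5, 80.2, 45.1, 12.9, 56.4, 129.8; M̄R̄ = 815.8000 / 12 = 67.9833
UCL = X̄ + 3·M̄R̄/d₂ = 1546.7231 + 3 × 67.9833 / 1.128 = 1727.5298

1727.530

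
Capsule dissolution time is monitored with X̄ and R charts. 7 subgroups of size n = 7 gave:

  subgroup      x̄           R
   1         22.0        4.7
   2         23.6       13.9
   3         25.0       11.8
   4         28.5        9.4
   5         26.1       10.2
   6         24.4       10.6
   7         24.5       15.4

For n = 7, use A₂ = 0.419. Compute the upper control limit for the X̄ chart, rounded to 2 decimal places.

X̄̄ = (22.0 + 23.6 + 25.0 + 28.5 + 26.1 + 24.4 + 24.5) / 7 = 174.1000 / 7 = 24.8714
R̄ = (4.7 + 13.9 + 11.8 + 9.4 + 10.2 + 10.6 + 15.4) / 7 = 76.0000 / 7 = 10.8571
UCL = X̄̄ + A₂·R̄ = 24.8714 + 0.419 × 10.8571 = 29.4206

29.42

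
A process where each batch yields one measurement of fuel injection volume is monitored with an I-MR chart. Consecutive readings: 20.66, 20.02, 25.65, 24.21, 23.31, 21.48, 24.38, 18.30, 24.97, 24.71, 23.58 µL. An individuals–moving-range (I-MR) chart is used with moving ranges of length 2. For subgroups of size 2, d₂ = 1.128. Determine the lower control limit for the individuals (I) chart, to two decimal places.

15.53

X̄ = (20.66 + 20.02 + 25.65 + 24.21 + 23.31 + 21.48 + 24.38 + 18.30 + 24.97 + 24.71 + 23.58) / 11 = 22.8427
Moving ranges: 0.64, 5.63, 1.44, 0.90, 1.83, 2.90, 6.08, 6.67, 0.26, 1.13; M̄R̄ = 27.4800 / 10 = 2.7480
LCL = X̄ − 3·M̄R̄/d₂ = 22.8427 − 3 × 2.7480 / 1.128 = 15.5342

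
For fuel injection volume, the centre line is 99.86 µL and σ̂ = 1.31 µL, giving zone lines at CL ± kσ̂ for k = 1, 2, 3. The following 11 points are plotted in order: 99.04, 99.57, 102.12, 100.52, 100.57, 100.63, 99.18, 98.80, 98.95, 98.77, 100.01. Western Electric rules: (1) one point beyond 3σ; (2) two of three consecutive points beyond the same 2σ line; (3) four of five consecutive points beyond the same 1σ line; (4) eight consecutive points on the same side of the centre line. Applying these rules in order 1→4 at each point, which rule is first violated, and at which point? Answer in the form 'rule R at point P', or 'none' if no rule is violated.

Zone of each point (C = within 1σ̂, B = 1σ̂–2σ̂, A = 2σ̂–3σ̂, * = beyond 3σ̂; sign = side of CL): 1:-C, 2:-C, 3:+B, 4:+C, 5:+C, 6:+C, 7:-C, 8:-C, 9:-C, 10:-C, 11:+C
No rule fires across all 11 points.

none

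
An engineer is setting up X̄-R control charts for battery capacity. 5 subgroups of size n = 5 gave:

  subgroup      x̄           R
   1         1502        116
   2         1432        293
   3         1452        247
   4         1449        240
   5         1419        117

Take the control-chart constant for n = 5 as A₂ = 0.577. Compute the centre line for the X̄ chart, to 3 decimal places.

1450.800

X̄̄ = (1502 + 1432 + 1452 + 1449 + 1419) / 5 = 7254.0000 / 5 = 1450.8000
CL = X̄̄ = 1450.8000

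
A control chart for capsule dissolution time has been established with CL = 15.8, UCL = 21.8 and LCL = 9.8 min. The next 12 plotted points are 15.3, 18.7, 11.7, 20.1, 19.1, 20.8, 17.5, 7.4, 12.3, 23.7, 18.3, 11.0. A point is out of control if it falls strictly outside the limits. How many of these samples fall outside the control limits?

2

Compare each point to [9.8, 21.8]: sample 8 = 7.4 < LCL; sample 10 = 23.7 > UCL.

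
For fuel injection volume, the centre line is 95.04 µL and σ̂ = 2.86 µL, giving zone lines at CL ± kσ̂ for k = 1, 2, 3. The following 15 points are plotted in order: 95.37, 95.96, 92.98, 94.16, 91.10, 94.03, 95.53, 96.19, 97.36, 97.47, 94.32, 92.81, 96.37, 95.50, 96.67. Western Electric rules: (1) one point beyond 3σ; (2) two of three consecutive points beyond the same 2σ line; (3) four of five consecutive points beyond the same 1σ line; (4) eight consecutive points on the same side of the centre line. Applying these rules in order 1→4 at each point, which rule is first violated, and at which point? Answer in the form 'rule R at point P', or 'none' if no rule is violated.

none

Zone of each point (C = within 1σ̂, B = 1σ̂–2σ̂, A = 2σ̂–3σ̂, * = beyond 3σ̂; sign = side of CL): 1:+C, 2:+C, 3:-C, 4:-C, 5:-B, 6:-C, 7:+C, 8:+C, 9:+C, 10:+C, 11:-C, 12:-C, 13:+C, 14:+C, 15:+C
No rule fires across all 15 points.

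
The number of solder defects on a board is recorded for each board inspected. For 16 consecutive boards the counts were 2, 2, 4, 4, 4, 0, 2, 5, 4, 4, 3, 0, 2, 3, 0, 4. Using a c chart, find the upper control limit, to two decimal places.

7.61

c̄ = (2 + 2 + 4 + 4 + 4 + 0 + 2 + 5 + 4 + 4 + 3 + 0 + 2 + 3 + 0 + 4) / 16 = 43 / 16 = 2.6875
UCL = c̄ + 3√c̄ = 2.6875 + 3 × √2.6875 = 2.6875 + 3 × 1.6394 = 7.6056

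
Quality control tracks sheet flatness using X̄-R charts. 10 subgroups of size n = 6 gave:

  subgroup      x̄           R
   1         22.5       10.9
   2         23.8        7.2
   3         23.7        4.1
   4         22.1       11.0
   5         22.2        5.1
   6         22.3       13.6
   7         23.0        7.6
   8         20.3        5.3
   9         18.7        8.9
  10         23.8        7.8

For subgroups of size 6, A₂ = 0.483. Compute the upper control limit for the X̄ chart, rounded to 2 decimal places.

26.18

X̄̄ = (22.5 + 23.8 + 23.7 + 22.1 + 22.2 + 22.3 + 23.0 + 20.3 + 18.7 + 23.8) / 10 = 222.4000 / 10 = 22.2400
R̄ = (10.9 + 7.2 + 4.1 + 11.0 + 5.1 + 13.6 + 7.6 + 5.3 + 8.9 + 7.8) / 10 = 81.5000 / 10 = 8.1500
UCL = X̄̄ + A₂·R̄ = 22.2400 + 0.483 × 8.1500 = 26.1765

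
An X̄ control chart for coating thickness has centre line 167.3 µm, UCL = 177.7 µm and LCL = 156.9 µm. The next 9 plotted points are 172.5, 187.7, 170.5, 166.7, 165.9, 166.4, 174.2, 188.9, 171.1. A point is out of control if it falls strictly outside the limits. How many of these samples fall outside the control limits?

Compare each point to [156.9, 177.7]: sample 2 = 187.7 > UCL; sample 8 = 188.9 > UCL.

2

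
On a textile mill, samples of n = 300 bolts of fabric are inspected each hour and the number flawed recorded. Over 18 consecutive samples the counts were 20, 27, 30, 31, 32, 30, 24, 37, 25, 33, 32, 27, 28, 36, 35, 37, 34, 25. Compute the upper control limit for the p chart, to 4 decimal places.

0.1526

p̄ = Σdᵢ / (k·n) = 543 / (18 × 300) = 0.10056
UCL = p̄ + 3·√(p̄(1−p̄)/n) = 0.10056 + 3 × √(0.10056×0.89944/300) = 0.10056 + 3 × 0.01736 = 0.15265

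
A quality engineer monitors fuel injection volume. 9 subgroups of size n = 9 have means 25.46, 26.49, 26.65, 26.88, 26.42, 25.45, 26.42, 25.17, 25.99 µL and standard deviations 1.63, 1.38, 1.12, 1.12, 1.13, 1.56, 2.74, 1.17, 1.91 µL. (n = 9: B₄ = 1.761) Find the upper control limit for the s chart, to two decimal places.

s̄ = (1.63 + 1.38 + 1.12 + 1.12 + 1.13 + 1.56 + 2.74 + 1.17 + 1.91) / 9 = 1.5289
UCL_s = B₄·s̄ = 1.761 × 1.5289 = 2.6924

2.69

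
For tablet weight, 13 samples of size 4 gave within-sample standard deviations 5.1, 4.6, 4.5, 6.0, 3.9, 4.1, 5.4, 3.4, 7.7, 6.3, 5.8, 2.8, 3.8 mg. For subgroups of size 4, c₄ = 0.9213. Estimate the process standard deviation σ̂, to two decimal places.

5.29

s̄ = (5.1 + 4.6 + 4.5 + 6.0 + 3.9 + 4.1 + 5.4 + 3.4 + 7.7 + 6.3 + 5.8 + 2.8 + 3.8) / 13 = 4.8769
σ̂ = s̄ / c₄ = 4.8769 / 0.9213 = 5.2935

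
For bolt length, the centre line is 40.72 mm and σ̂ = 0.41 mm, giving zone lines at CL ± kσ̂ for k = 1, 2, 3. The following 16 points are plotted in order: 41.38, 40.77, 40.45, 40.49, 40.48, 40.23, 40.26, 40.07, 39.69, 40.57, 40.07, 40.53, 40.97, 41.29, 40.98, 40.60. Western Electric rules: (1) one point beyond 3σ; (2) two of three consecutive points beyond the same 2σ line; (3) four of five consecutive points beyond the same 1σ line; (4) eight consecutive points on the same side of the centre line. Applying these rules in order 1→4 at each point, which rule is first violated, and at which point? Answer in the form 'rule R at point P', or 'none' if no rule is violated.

rule 3 at point 9

Zone of each point (C = within 1σ̂, B = 1σ̂–2σ̂, A = 2σ̂–3σ̂, * = beyond 3σ̂; sign = side of CL): 1:+B, 2:+C, 3:-C, 4:-C, 5:-C, 6:-B, 7:-B, 8:-B, 9:-A, 10:-C, 11:-B, 12:-C, 13:+C, 14:+B, 15:+C, 16:-C
Rule 3 (four of five consecutive points beyond the same 1σ limit) is satisfied at point 9.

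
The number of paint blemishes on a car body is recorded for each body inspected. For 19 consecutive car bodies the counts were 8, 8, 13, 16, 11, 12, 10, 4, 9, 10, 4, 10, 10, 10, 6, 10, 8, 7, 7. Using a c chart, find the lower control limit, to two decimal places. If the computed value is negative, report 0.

c̄ = (8 + 8 + 13 + 16 + 11 + 12 + 10 + 4 + 9 + 10 + 4 + 10 + 10 + 10 + 6 + 10 + 8 + 7 + 7) / 19 = 173 / 19 = 9.1053
LCL = c̄ − 3√c̄ = 9.1053 − 3 × 3.0175 = 0.0528

0.05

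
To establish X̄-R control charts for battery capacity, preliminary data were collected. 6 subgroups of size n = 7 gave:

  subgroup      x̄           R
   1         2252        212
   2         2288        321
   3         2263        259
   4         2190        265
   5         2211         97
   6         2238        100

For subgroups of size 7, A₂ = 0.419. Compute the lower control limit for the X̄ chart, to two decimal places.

X̄̄ = (2252 + 2288 + 2263 + 2190 + 2211 + 2238) / 6 = 13442.0000 / 6 = 2240.3333
R̄ = (212 + 321 + 259 + 265 + 97 + 100) / 6 = 1254.0000 / 6 = 209.0000
LCL = X̄̄ − A₂·R̄ = 2240.3333 − 0.419 × 209.0000 = 2152.7623

2152.76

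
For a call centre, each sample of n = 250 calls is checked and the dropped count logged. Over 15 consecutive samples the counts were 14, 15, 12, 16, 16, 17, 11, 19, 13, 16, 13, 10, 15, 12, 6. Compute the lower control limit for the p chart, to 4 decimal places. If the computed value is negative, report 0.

0.0115

p̄ = Σdᵢ / (k·n) = 205 / (15 × 250) = 0.05467
LCL = p̄ − 3·√(p̄(1−p̄)/n) = 0.05467 − 3 × 0.01438 = 0.01153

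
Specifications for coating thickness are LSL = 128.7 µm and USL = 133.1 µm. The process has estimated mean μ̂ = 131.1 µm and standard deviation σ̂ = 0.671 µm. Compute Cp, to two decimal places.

1.09

Cp = (USL − LSL) / (6σ̂) = (133.1 − 128.7) / (6 × 0.671) = 4.4000 / 4.0260 = 1.0929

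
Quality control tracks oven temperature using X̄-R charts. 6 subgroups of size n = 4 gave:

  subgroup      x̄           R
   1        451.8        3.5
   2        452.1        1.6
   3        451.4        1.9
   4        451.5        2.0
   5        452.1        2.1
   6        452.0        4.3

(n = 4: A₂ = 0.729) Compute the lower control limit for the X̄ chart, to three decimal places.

X̄̄ = (451.8 + 452.1 + 451.4 + 451.5 + 452.1 + 452.0) / 6 = 2710.9000 / 6 = 451.8167
R̄ = (3.5 + 1.6 + 1.9 + 2.0 + 2.1 + 4.3) / 6 = 15.4000 / 6 = 2.5667
LCL = X̄̄ − A₂·R̄ = 451.8167 − 0.729 × 2.5667 = 449.9456

449.946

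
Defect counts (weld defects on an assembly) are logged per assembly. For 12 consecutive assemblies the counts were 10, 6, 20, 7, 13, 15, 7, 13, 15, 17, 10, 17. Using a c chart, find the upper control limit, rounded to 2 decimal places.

c̄ = (10 + 6 + 20 + 7 + 13 + 15 + 7 + 13 + 15 + 17 + 10 + 17) / 12 = 150 / 12 = 12.5000
UCL = c̄ + 3√c̄ = 12.5000 + 3 × √12.5000 = 12.5000 + 3 × 3.5355 = 23.1066

23.11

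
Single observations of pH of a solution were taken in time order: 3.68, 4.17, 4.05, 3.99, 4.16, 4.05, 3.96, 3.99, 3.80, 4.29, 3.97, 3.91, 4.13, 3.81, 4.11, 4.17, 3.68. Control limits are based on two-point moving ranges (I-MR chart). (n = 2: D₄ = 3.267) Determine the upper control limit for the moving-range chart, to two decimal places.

0.72

Moving ranges: 0.49, 0.12, 0.06, 0.17, 0.11, 0.09, 0.03, 0.19, 0.49, 0.32, 0.06, 0.22, 0.32, 0.30, 0.06, 0.49; M̄R̄ = 3.5200 / 16 = 0.2200
UCL_MR = D₄·M̄R̄ = 3.267 × 0.2200 = 0.7187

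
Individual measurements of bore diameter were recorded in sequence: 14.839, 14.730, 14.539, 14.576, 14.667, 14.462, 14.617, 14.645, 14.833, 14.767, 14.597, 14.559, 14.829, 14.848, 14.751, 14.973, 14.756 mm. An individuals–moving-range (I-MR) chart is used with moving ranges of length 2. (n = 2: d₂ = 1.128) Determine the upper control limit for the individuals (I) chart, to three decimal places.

X̄ = (14.839 + 14.730 + 14.539 + 14.576 + 14.667 + 14.462 + 14.617 + 14.645 + 14.833 + 14.767 + 14.597 + 14.559 + 14.829 + 14.848 + 14.751 + 14.973 + 14.756) / 17 = 14.7052
Moving ranges: 0.109, 0.191, 0.037, 0.091, 0.205, 0.155, 0.028, 0.188, 0.066, 0.170, 0.038, 0.270, 0.019, 0.097, 0.222, 0.217; M̄R̄ = 2.1030 / 16 = 0.1314
UCL = X̄ + 3·M̄R̄/d₂ = 14.7052 + 3 × 0.1314 / 1.128 = 15.0547

15.055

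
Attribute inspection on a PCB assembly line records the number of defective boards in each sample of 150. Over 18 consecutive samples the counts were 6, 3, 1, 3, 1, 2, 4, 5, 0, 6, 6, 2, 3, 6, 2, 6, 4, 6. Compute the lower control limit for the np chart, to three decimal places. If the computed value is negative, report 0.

p̄ = Σdᵢ / (k·n) = 66 / (18 × 150) = 0.02444
LCL = np̄ − 3·√(np̄(1−p̄)) = 3.6667 − 3 × 1.8913 = -2.0073 → 0 (negative, so LCL = 0)

0.000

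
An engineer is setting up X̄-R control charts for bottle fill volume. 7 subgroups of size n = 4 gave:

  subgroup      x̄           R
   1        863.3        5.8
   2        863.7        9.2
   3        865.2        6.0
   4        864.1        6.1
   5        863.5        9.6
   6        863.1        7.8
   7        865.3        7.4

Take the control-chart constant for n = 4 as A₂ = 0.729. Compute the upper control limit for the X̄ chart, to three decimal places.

X̄̄ = (863.3 + 863.7 + 865.2 + 864.1 + 863.5 + 863.1 + 865.3) / 7 = 6048.2000 / 7 = 864.0286
R̄ = (5.8 + 9.2 + 6.0 + 6.1 + 9.6 + 7.8 + 7.4) / 7 = 51.9000 / 7 = 7.4143
UCL = X̄̄ + A₂·R̄ = 864.0286 + 0.729 × 7.4143 = 869.4336

869.434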